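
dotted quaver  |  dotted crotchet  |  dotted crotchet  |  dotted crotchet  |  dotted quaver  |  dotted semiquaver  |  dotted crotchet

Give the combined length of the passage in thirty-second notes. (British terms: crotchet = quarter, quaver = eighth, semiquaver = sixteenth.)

63

Each duration in thirty-second notes: dotted quaver = 6; dotted crotchet = 12; dotted crotchet = 12; dotted crotchet = 12; dotted quaver = 6; dotted semiquaver = 3; dotted crotchet = 12.
Adding: 6 + 12 + 12 + 12 + 6 + 3 + 12 = 63 thirty-second notes.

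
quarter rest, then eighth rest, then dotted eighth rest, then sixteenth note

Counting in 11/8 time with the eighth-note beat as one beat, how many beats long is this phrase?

5

One eighth-note beat = 2 sixteenth notes.
In sixteenth notes: quarter rest = 4; eighth rest = 2; dotted eighth rest = 3; sixteenth note = 1.
Altogether 4 + 2 + 3 + 1 = 10.
10 ÷ 2 = 5 beats.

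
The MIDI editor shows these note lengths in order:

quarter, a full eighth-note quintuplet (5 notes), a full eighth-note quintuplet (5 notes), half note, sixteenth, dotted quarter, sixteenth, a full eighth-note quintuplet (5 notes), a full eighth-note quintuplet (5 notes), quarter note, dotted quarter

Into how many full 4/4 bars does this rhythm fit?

3

One bar of 4/4 = 16 sixteenth notes.
Express everything in sixteenth notes: quarter = 4; a full eighth-note quintuplet (5 notes) (five quintuplet eighths span one half) = 8; a full eighth-note quintuplet (5 notes) (five quintuplet eighths span one half) = 8; half note = 8; sixteenth = 1; dotted quarter = 6; sixteenth = 1; a full eighth-note quintuplet (5 notes) (five quintuplet eighths span one half) = 8; a full eighth-note quintuplet (5 notes) (five quintuplet eighths span one half) = 8; quarter note = 4; dotted quarter = 6.
Sum: 4 + 8 + 8 + 8 + 1 + 6 + 1 + 8 + 8 + 4 + 6 = 62.
62 ÷ 16 = 3 complete bars with 14 left over.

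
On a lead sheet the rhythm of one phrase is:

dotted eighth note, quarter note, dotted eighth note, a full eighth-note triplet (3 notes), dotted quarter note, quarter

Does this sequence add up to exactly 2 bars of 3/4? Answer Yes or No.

One bar of 3/4 = 12 sixteenth notes, so 2 bars = 24.
Express everything in sixteenth notes: dotted eighth note = 3; quarter note = 4; dotted eighth note = 3; a full eighth-note triplet (3 notes) (three triplet eighths span one quarter) = 4; dotted quarter note = 6; quarter = 4.
Total: 3 + 4 + 3 + 4 + 6 + 4 = 24.
24 equals 24, so the answer is Yes.

Yes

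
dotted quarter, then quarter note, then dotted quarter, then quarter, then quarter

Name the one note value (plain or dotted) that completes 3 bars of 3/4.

3 bars of 3/4 = 18 eighth notes.
In eighth notes: dotted quarter = 3; quarter note = 2; dotted quarter = 3; quarter = 2; quarter = 2.
Altogether 3 + 2 + 3 + 2 + 2 = 12.
Remaining: 18 − 12 = 6 eighth notes, which is a dotted half note.

dotted half note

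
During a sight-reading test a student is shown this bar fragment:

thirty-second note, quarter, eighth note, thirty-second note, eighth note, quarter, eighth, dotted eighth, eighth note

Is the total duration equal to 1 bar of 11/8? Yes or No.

One bar of 11/8 = 44 thirty-second notes.
In thirty-second notes: thirty-second note = 1; quarter = 8; eighth note = 4; thirty-second note = 1; eighth note = 4; quarter = 8; eighth = 4; dotted eighth = 6; eighth note = 4.
Sum: 1 + 8 + 4 + 1 + 4 + 8 + 4 + 6 + 4 = 40.
40 falls short of 44, so the answer is No.

No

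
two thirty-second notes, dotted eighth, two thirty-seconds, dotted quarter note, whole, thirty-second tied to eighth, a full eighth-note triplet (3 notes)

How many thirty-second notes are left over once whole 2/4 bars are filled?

3

One bar of 2/4 = 16 thirty-second notes.
Express everything in thirty-second notes: thirty-second note = 1; thirty-second note = 1; dotted eighth = 6; thirty-second = 1; thirty-second = 1; dotted quarter note = 12; whole = 32; thirty-second tied to eighth (thirty-second + eighth) = 5; a full eighth-note triplet (3 notes) (three triplet eighths span one quarter) = 8.
Altogether 1 + 1 + 6 + 1 + 1 + 12 + 32 + 5 + 8 = 67.
67 ÷ 16 = 4 complete bars with 3 thirty-second notes remaining.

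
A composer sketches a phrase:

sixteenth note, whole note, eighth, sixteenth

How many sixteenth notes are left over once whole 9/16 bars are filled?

2

One bar of 9/16 = 9 sixteenth notes.
In sixteenth notes: sixteenth note = 1; whole note = 16; eighth = 2; sixteenth = 1.
Altogether 1 + 16 + 2 + 1 = 20.
20 ÷ 9 = 2 complete bars with 2 sixteenth notes remaining.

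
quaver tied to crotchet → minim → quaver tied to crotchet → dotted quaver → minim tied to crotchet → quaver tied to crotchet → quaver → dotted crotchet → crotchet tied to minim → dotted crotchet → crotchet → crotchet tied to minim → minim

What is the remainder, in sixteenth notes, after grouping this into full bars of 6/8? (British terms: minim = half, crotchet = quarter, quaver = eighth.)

One bar of 6/8 = 12 sixteenth notes.
In sixteenth notes: quaver tied to crotchet (quaver + crotchet) = 6; minim = 8; quaver tied to crotchet (quaver + crotchet) = 6; dotted quaver = 3; minim tied to crotchet (minim + crotchet) = 12; quaver tied to crotchet (quaver + crotchet) = 6; quaver = 2; dotted crotchet = 6; crotchet tied to minim (crotchet + minim) = 12; dotted crotchet = 6; crotchet = 4; crotchet tied to minim (crotchet + minim) = 12; minim = 8.
Total: 6 + 8 + 6 + 3 + 12 + 6 + 2 + 6 + 12 + 6 + 4 + 12 + 8 = 91.
91 ÷ 12 = 7 complete bars with 7 sixteenth notes remaining.

7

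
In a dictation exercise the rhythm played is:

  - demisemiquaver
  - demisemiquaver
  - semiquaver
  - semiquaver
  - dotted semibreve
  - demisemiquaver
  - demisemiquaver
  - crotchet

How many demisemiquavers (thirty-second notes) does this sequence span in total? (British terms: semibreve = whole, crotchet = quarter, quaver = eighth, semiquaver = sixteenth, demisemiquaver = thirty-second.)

64

Express everything in thirty-second notes: demisemiquaver = 1; demisemiquaver = 1; semiquaver = 2; semiquaver = 2; dotted semibreve = 48; demisemiquaver = 1; demisemiquaver = 1; crotchet = 8.
Altogether 1 + 1 + 2 + 2 + 48 + 1 + 1 + 8 = 64 thirty-second notes.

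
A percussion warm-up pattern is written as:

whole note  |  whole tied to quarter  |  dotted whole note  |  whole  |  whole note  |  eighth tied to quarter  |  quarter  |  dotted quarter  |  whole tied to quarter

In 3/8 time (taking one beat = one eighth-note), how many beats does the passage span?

One eighth-note beat = 2 sixteenth notes.
Working in sixteenth notes: whole note = 16; whole tied to quarter (whole + quarter) = 20; dotted whole note = 24; whole = 16; whole note = 16; eighth tied to quarter (eighth + quarter) = 6; quarter = 4; dotted quarter = 6; whole tied to quarter (whole + quarter) = 20.
Adding: 16 + 20 + 24 + 16 + 16 + 6 + 4 + 6 + 20 = 128.
128 ÷ 2 = 64 beats.

64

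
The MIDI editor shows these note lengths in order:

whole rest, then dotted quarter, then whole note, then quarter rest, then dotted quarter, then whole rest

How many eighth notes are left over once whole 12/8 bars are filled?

8

One bar of 12/8 = 12 eighth notes.
Each duration in eighth notes: whole rest = 8; dotted quarter = 3; whole note = 8; quarter rest = 2; dotted quarter = 3; whole rest = 8.
Total: 8 + 3 + 8 + 2 + 3 + 8 = 32.
32 ÷ 12 = 2 complete bars with 8 eighth notes remaining.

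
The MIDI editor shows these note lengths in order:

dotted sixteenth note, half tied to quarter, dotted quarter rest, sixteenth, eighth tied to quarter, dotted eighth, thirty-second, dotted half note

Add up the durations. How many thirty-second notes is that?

Express everything in thirty-second notes: dotted sixteenth note = 3; half tied to quarter (half + quarter) = 24; dotted quarter rest = 12; sixteenth = 2; eighth tied to quarter (eighth + quarter) = 12; dotted eighth = 6; thirty-second = 1; dotted half note = 24.
Altogether 3 + 24 + 12 + 2 + 12 + 6 + 1 + 24 = 84 thirty-second notes.

84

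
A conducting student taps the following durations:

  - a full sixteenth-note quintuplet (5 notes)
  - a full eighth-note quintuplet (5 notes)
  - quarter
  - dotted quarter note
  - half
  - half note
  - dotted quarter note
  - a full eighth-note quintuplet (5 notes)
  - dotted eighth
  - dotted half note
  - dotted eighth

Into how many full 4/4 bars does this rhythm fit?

One bar of 4/4 = 16 sixteenth notes.
Each duration in sixteenth notes: a full sixteenth-note quintuplet (5 notes) (five quintuplet sixteenths span one quarter) = 4; a full eighth-note quintuplet (5 notes) (five quintuplet eighths span one half) = 8; quarter = 4; dotted quarter note = 6; half = 8; half note = 8; dotted quarter note = 6; a full eighth-note quintuplet (5 notes) (five quintuplet eighths span one half) = 8; dotted eighth = 3; dotted half note = 12; dotted eighth = 3.
Altogether 4 + 8 + 4 + 6 + 8 + 8 + 6 + 8 + 3 + 12 + 3 = 70.
70 ÷ 16 = 4 complete bars with 6 left over.

4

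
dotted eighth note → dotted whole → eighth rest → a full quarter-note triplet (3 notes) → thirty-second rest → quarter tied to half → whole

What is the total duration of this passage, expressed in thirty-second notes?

131

Express everything in thirty-second notes: dotted eighth note = 6; dotted whole = 48; eighth rest = 4; a full quarter-note triplet (3 notes) (three triplet quarters span one half) = 16; thirty-second rest = 1; quarter tied to half (quarter + half) = 24; whole = 32.
Adding: 6 + 48 + 4 + 16 + 1 + 24 + 32 = 131 thirty-second notes.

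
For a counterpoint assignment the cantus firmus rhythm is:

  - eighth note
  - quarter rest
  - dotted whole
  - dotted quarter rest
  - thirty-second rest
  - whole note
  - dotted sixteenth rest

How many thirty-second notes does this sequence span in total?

108

Working in thirty-second notes: eighth note = 4; quarter rest = 8; dotted whole = 48; dotted quarter rest = 12; thirty-second rest = 1; whole note = 32; dotted sixteenth rest = 3.
Sum: 4 + 8 + 48 + 12 + 1 + 32 + 3 = 108 thirty-second notes.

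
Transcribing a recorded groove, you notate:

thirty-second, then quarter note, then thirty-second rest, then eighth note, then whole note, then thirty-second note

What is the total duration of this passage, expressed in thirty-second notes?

47

In thirty-second notes: thirty-second = 1; quarter note = 8; thirty-second rest = 1; eighth note = 4; whole note = 32; thirty-second note = 1.
Altogether 1 + 8 + 1 + 4 + 32 + 1 = 47 thirty-second notes.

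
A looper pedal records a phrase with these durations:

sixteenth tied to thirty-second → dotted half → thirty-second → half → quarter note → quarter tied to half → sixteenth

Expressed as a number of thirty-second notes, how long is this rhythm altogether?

78

Each duration in thirty-second notes: sixteenth tied to thirty-second (sixteenth + thirty-second) = 3; dotted half = 24; thirty-second = 1; half = 16; quarter note = 8; quarter tied to half (quarter + half) = 24; sixteenth = 2.
Adding: 3 + 24 + 1 + 16 + 8 + 24 + 2 = 78 thirty-second notes.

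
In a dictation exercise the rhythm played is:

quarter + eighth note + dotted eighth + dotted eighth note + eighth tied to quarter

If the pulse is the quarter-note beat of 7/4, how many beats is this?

4.5

One quarter-note beat = 4 sixteenth notes.
Each duration in sixteenth notes: quarter = 4; eighth note = 2; dotted eighth = 3; dotted eighth note = 3; eighth tied to quarter (eighth + quarter) = 6.
Altogether 4 + 2 + 3 + 3 + 6 = 18.
18 ÷ 4 = 4.5 beats.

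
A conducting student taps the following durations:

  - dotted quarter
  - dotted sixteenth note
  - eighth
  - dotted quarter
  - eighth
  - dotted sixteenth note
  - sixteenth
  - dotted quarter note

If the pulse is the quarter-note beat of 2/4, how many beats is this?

One quarter-note beat = 8 thirty-second notes.
In thirty-second notes: dotted quarter = 12; dotted sixteenth note = 3; eighth = 4; dotted quarter = 12; eighth = 4; dotted sixteenth note = 3; sixteenth = 2; dotted quarter note = 12.
Adding: 12 + 3 + 4 + 12 + 4 + 3 + 2 + 12 = 52.
52 ÷ 8 = 6.5 beats.

6.5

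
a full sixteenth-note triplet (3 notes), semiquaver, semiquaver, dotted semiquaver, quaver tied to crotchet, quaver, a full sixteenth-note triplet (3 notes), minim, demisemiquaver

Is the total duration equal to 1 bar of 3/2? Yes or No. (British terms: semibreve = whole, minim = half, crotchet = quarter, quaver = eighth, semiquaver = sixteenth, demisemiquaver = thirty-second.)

One bar of 3/2 = 48 thirty-second notes.
Express everything in thirty-second notes: a full sixteenth-note triplet (3 notes) (three triplet sixteenths span one eighth) = 4; semiquaver = 2; semiquaver = 2; dotted semiquaver = 3; quaver tied to crotchet (quaver + crotchet) = 12; quaver = 4; a full sixteenth-note triplet (3 notes) (three triplet sixteenths span one eighth) = 4; minim = 16; demisemiquaver = 1.
Total: 4 + 2 + 2 + 3 + 12 + 4 + 4 + 16 + 1 = 48.
48 equals 48, so the answer is Yes.

Yes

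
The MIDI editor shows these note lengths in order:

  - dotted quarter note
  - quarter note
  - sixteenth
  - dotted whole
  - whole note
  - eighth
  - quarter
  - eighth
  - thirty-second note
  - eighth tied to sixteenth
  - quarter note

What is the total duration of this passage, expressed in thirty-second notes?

Express everything in thirty-second notes: dotted quarter note = 12; quarter note = 8; sixteenth = 2; dotted whole = 48; whole note = 32; eighth = 4; quarter = 8; eighth = 4; thirty-second note = 1; eighth tied to sixteenth (eighth + sixteenth) = 6; quarter note = 8.
Adding: 12 + 8 + 2 + 48 + 32 + 4 + 8 + 4 + 1 + 6 + 8 = 133 thirty-second notes.

133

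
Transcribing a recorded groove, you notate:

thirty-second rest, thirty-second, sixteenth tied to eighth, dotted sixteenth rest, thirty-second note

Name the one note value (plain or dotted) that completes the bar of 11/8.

The bar of 11/8 = 44 thirty-second notes.
Working in thirty-second notes: thirty-second rest = 1; thirty-second = 1; sixteenth tied to eighth (sixteenth + eighth) = 6; dotted sixteenth rest = 3; thirty-second note = 1.
Total: 1 + 1 + 6 + 3 + 1 = 12.
Remaining: 44 − 12 = 32 thirty-second notes, which is a whole note.

whole note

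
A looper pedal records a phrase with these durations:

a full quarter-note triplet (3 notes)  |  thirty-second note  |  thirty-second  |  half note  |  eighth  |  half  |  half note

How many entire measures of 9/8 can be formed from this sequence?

One bar of 9/8 = 36 thirty-second notes.
Working in thirty-second notes: a full quarter-note triplet (3 notes) (three triplet quarters span one half) = 16; thirty-second note = 1; thirty-second = 1; half note = 16; eighth = 4; half = 16; half note = 16.
Altogether 16 + 1 + 1 + 16 + 4 + 16 + 16 = 70.
70 ÷ 36 = 1 complete bar with 34 left over.

1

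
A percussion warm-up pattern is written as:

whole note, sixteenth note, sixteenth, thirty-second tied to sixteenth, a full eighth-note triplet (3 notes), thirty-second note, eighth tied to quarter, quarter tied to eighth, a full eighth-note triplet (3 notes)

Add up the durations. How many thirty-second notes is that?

80

Working in thirty-second notes: whole note = 32; sixteenth note = 2; sixteenth = 2; thirty-second tied to sixteenth (thirty-second + sixteenth) = 3; a full eighth-note triplet (3 notes) (three triplet eighths span one quarter) = 8; thirty-second note = 1; eighth tied to quarter (eighth + quarter) = 12; quarter tied to eighth (quarter + eighth) = 12; a full eighth-note triplet (3 notes) (three triplet eighths span one quarter) = 8.
Sum: 32 + 2 + 2 + 3 + 8 + 1 + 12 + 12 + 8 = 80 thirty-second notes.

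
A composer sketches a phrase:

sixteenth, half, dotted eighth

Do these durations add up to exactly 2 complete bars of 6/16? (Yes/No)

One bar of 6/16 = 6 sixteenth notes, so 2 bars = 12.
Working in sixteenth notes: sixteenth = 1; half = 8; dotted eighth = 3.
Total: 1 + 8 + 3 = 12.
12 equals 12, so the answer is Yes.

Yes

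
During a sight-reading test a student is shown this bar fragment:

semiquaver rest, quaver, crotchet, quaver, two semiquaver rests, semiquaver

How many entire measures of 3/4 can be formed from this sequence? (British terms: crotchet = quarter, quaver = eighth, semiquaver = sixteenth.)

1

One bar of 3/4 = 12 sixteenth notes.
Convert each value to sixteenth notes: semiquaver rest = 1; quaver = 2; crotchet = 4; quaver = 2; semiquaver rest = 1; semiquaver rest = 1; semiquaver = 1.
Total: 1 + 2 + 4 + 2 + 1 + 1 + 1 = 12.
12 ÷ 12 = 1 complete bar with 0 left over.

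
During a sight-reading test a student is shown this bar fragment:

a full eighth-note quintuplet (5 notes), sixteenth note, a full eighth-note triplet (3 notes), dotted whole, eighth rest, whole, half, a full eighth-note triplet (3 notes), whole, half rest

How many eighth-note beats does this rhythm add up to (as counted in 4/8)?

One eighth-note beat = 2 sixteenth notes.
Convert each value to sixteenth notes: a full eighth-note quintuplet (5 notes) (five quintuplet eighths span one half) = 8; sixteenth note = 1; a full eighth-note triplet (3 notes) (three triplet eighths span one quarter) = 4; dotted whole = 24; eighth rest = 2; whole = 16; half = 8; a full eighth-note triplet (3 notes) (three triplet eighths span one quarter) = 4; whole = 16; half rest = 8.
Altogether 8 + 1 + 4 + 24 + 2 + 16 + 8 + 4 + 16 + 8 = 91.
91 ÷ 2 = 45.5 beats.

45.5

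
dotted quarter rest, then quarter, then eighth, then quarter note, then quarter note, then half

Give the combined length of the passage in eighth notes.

Convert each value to eighth notes: dotted quarter rest = 3; quarter = 2; eighth = 1; quarter note = 2; quarter note = 2; half = 4.
Total: 3 + 2 + 1 + 2 + 2 + 4 = 14 eighth notes.

14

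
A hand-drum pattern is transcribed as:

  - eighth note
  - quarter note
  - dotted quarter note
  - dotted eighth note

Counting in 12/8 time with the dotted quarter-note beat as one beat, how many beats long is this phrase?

One dotted quarter-note beat = 6 sixteenth notes.
Working in sixteenth notes: eighth note = 2; quarter note = 4; dotted quarter note = 6; dotted eighth note = 3.
Adding: 2 + 4 + 6 + 3 = 15.
15 ÷ 6 = 2.5 beats.

2.5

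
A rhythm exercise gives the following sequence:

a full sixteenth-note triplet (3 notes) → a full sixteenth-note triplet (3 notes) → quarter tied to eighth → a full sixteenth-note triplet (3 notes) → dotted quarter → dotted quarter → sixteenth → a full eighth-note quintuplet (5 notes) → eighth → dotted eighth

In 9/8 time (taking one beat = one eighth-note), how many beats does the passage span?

19

One eighth-note beat = 2 sixteenth notes.
In sixteenth notes: a full sixteenth-note triplet (3 notes) (three triplet sixteenths span one eighth) = 2; a full sixteenth-note triplet (3 notes) (three triplet sixteenths span one eighth) = 2; quarter tied to eighth (quarter + eighth) = 6; a full sixteenth-note triplet (3 notes) (three triplet sixteenths span one eighth) = 2; dotted quarter = 6; dotted quarter = 6; sixteenth = 1; a full eighth-note quintuplet (5 notes) (five quintuplet eighths span one half) = 8; eighth = 2; dotted eighth = 3.
Sum: 2 + 2 + 6 + 2 + 6 + 6 + 1 + 8 + 2 + 3 = 38.
38 ÷ 2 = 19 beats.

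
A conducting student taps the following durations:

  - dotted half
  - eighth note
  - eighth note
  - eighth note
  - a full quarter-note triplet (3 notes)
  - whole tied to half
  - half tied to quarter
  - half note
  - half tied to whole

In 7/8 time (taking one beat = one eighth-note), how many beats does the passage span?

One eighth-note beat = 2 sixteenth notes.
In sixteenth notes: dotted half = 12; eighth note = 2; eighth note = 2; eighth note = 2; a full quarter-note triplet (3 notes) (three triplet quarters span one half) = 8; whole tied to half (whole + half) = 24; half tied to quarter (half + quarter) = 12; half note = 8; half tied to whole (half + whole) = 24.
Adding: 12 + 2 + 2 + 2 + 8 + 24 + 12 + 8 + 24 = 94.
94 ÷ 2 = 47 beats.

47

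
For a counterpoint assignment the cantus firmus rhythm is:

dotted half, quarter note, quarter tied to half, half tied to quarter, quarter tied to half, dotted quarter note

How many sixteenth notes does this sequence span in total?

58

Convert each value to sixteenth notes: dotted half = 12; quarter note = 4; quarter tied to half (quarter + half) = 12; half tied to quarter (half + quarter) = 12; quarter tied to half (quarter + half) = 12; dotted quarter note = 6.
Total: 12 + 4 + 12 + 12 + 12 + 6 = 58 sixteenth notes.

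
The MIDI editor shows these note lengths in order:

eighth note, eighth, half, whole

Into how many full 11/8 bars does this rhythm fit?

1

One bar of 11/8 = 11 eighth notes.
Working in eighth notes: eighth note = 1; eighth = 1; half = 4; whole = 8.
Total: 1 + 1 + 4 + 8 = 14.
14 ÷ 11 = 1 complete bar with 3 left over.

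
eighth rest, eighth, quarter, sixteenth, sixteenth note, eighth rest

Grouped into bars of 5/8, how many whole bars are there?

One bar of 5/8 = 10 sixteenth notes.
Each duration in sixteenth notes: eighth rest = 2; eighth = 2; quarter = 4; sixteenth = 1; sixteenth note = 1; eighth rest = 2.
Altogether 2 + 2 + 4 + 1 + 1 + 2 = 12.
12 ÷ 10 = 1 complete bar with 2 left over.

1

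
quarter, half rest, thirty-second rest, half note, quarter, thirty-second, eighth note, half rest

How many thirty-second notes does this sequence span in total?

Working in thirty-second notes: quarter = 8; half rest = 16; thirty-second rest = 1; half note = 16; quarter = 8; thirty-second = 1; eighth note = 4; half rest = 16.
Sum: 8 + 16 + 1 + 16 + 8 + 1 + 4 + 16 = 70 thirty-second notes.

70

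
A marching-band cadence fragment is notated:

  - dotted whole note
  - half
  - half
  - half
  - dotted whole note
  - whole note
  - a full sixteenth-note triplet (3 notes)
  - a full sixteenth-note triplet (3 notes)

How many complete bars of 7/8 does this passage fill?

6

One bar of 7/8 = 7 eighth notes.
In eighth notes: dotted whole note = 12; half = 4; half = 4; half = 4; dotted whole note = 12; whole note = 8; a full sixteenth-note triplet (3 notes) (three triplet sixteenths span one eighth) = 1; a full sixteenth-note triplet (3 notes) (three triplet sixteenths span one eighth) = 1.
Altogether 12 + 4 + 4 + 4 + 12 + 8 + 1 + 1 = 46.
46 ÷ 7 = 6 complete bars with 4 left over.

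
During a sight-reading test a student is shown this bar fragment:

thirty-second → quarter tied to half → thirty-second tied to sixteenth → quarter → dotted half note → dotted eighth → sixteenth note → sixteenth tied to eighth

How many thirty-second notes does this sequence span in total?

74

Each duration in thirty-second notes: thirty-second = 1; quarter tied to half (quarter + half) = 24; thirty-second tied to sixteenth (thirty-second + sixteenth) = 3; quarter = 8; dotted half note = 24; dotted eighth = 6; sixteenth note = 2; sixteenth tied to eighth (sixteenth + eighth) = 6.
Altogether 1 + 24 + 3 + 8 + 24 + 6 + 2 + 6 = 74 thirty-second notes.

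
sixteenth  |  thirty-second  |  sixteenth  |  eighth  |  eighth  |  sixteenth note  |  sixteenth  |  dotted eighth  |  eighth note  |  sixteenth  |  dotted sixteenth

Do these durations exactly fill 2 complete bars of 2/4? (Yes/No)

One bar of 2/4 = 16 thirty-second notes, so 2 bars = 32.
Convert each value to thirty-second notes: sixteenth = 2; thirty-second = 1; sixteenth = 2; eighth = 4; eighth = 4; sixteenth note = 2; sixteenth = 2; dotted eighth = 6; eighth note = 4; sixteenth = 2; dotted sixteenth = 3.
Total: 2 + 1 + 2 + 4 + 4 + 2 + 2 + 6 + 4 + 2 + 3 = 32.
32 equals 32, so the answer is Yes.

Yes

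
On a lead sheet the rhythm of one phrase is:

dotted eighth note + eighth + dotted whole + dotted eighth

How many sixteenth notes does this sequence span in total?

32

Express everything in sixteenth notes: dotted eighth note = 3; eighth = 2; dotted whole = 24; dotted eighth = 3.
Adding: 3 + 2 + 24 + 3 = 32 sixteenth notes.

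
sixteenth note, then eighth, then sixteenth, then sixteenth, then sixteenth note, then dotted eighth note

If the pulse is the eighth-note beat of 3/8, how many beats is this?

One eighth-note beat = 2 sixteenth notes.
Each duration in sixteenth notes: sixteenth note = 1; eighth = 2; sixteenth = 1; sixteenth = 1; sixteenth note = 1; dotted eighth note = 3.
Altogether 1 + 2 + 1 + 1 + 1 + 3 = 9.
9 ÷ 2 = 4.5 beats.

4.5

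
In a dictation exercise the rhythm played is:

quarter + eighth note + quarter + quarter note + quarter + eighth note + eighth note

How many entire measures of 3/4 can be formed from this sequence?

One bar of 3/4 = 6 eighth notes.
In eighth notes: quarter = 2; eighth note = 1; quarter = 2; quarter note = 2; quarter = 2; eighth note = 1; eighth note = 1.
Sum: 2 + 1 + 2 + 2 + 2 + 1 + 1 = 11.
11 ÷ 6 = 1 complete bar with 5 left over.

1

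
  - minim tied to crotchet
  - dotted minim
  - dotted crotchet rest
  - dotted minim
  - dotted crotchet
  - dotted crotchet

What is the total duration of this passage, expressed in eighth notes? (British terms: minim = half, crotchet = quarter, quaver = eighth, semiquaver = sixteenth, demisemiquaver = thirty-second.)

27

Working in eighth notes: minim tied to crotchet (minim + crotchet) = 6; dotted minim = 6; dotted crotchet rest = 3; dotted minim = 6; dotted crotchet = 3; dotted crotchet = 3.
Adding: 6 + 6 + 3 + 6 + 3 + 3 = 27 eighth notes.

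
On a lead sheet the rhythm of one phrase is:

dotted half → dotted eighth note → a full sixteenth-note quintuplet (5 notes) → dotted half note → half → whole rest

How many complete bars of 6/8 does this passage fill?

One bar of 6/8 = 12 sixteenth notes.
Working in sixteenth notes: dotted half = 12; dotted eighth note = 3; a full sixteenth-note quintuplet (5 notes) (five quintuplet sixteenths span one quarter) = 4; dotted half note = 12; half = 8; whole rest = 16.
Adding: 12 + 3 + 4 + 12 + 8 + 16 = 55.
55 ÷ 12 = 4 complete bars with 7 left over.

4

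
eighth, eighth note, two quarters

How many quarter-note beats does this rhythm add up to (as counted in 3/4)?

One quarter-note beat = 2 eighth notes.
Convert each value to eighth notes: eighth = 1; eighth note = 1; quarter = 2; quarter = 2.
Altogether 1 + 1 + 2 + 2 = 6.
6 ÷ 2 = 3 beats.

3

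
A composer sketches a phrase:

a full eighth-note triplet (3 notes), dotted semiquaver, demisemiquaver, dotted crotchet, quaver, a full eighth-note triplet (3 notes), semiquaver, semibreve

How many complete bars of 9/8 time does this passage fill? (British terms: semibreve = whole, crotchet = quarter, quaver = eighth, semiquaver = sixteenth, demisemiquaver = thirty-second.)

One bar of 9/8 = 36 thirty-second notes.
Convert each value to thirty-second notes: a full eighth-note triplet (3 notes) (three triplet eighths span one quarter) = 8; dotted semiquaver = 3; demisemiquaver = 1; dotted crotchet = 12; quaver = 4; a full eighth-note triplet (3 notes) (three triplet eighths span one quarter) = 8; semiquaver = 2; semibreve = 32.
Sum: 8 + 3 + 1 + 12 + 4 + 8 + 2 + 32 = 70.
70 ÷ 36 = 1 complete bar with 34 left over.

1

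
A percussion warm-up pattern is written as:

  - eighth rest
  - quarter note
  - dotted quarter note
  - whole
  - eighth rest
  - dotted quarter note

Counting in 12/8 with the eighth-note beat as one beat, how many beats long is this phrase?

18

One eighth-note beat = 2 sixteenth notes.
In sixteenth notes: eighth rest = 2; quarter note = 4; dotted quarter note = 6; whole = 16; eighth rest = 2; dotted quarter note = 6.
Total: 2 + 4 + 6 + 16 + 2 + 6 = 36.
36 ÷ 2 = 18 beats.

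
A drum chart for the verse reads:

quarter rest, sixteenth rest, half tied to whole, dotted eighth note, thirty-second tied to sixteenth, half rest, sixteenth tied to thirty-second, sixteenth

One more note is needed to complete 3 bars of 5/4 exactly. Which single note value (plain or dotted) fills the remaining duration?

whole note

3 bars of 5/4 = 120 thirty-second notes.
Convert each value to thirty-second notes: quarter rest = 8; sixteenth rest = 2; half tied to whole (half + whole) = 48; dotted eighth note = 6; thirty-second tied to sixteenth (thirty-second + sixteenth) = 3; half rest = 16; sixteenth tied to thirty-second (sixteenth + thirty-second) = 3; sixteenth = 2.
Sum: 8 + 2 + 48 + 6 + 3 + 16 + 3 + 2 = 88.
Remaining: 120 − 88 = 32 thirty-second notes, which is a whole note.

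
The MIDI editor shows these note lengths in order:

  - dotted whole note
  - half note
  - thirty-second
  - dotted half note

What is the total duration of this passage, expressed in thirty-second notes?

89

Working in thirty-second notes: dotted whole note = 48; half note = 16; thirty-second = 1; dotted half note = 24.
Altogether 48 + 16 + 1 + 24 = 89 thirty-second notes.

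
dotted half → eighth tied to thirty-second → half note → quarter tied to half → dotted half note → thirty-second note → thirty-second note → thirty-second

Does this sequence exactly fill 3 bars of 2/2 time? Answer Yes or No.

One bar of 2/2 = 32 thirty-second notes, so 3 bars = 96.
Each duration in thirty-second notes: dotted half = 24; eighth tied to thirty-second (eighth + thirty-second) = 5; half note = 16; quarter tied to half (quarter + half) = 24; dotted half note = 24; thirty-second note = 1; thirty-second note = 1; thirty-second = 1.
Sum: 24 + 5 + 16 + 24 + 24 + 1 + 1 + 1 = 96.
96 equals 96, so the answer is Yes.

Yes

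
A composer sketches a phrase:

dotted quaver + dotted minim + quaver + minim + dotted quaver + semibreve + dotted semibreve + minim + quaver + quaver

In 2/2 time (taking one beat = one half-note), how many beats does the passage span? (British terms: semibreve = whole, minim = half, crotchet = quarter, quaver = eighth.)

One half-note beat = 8 sixteenth notes.
Each duration in sixteenth notes: dotted quaver = 3; dotted minim = 12; quaver = 2; minim = 8; dotted quaver = 3; semibreve = 16; dotted semibreve = 24; minim = 8; quaver = 2; quaver = 2.
Adding: 3 + 12 + 2 + 8 + 3 + 16 + 24 + 8 + 2 + 2 = 80.
80 ÷ 8 = 10 beats.

10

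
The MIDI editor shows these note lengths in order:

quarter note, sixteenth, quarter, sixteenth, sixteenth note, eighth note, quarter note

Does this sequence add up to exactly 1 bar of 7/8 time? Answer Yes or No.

One bar of 7/8 = 14 sixteenth notes.
Express everything in sixteenth notes: quarter note = 4; sixteenth = 1; quarter = 4; sixteenth = 1; sixteenth note = 1; eighth note = 2; quarter note = 4.
Altogether 4 + 1 + 4 + 1 + 1 + 2 + 4 = 17.
17 exceeds 14, so the answer is No.

No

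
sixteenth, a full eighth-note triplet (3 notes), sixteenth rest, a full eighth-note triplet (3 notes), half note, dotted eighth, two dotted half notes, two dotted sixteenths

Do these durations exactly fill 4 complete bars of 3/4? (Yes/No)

One bar of 3/4 = 24 thirty-second notes, so 4 bars = 96.
In thirty-second notes: sixteenth = 2; a full eighth-note triplet (3 notes) (three triplet eighths span one quarter) = 8; sixteenth rest = 2; a full eighth-note triplet (3 notes) (three triplet eighths span one quarter) = 8; half note = 16; dotted eighth = 6; dotted half note = 24; dotted half note = 24; dotted sixteenth = 3; dotted sixteenth = 3.
Adding: 2 + 8 + 2 + 8 + 16 + 6 + 24 + 24 + 3 + 3 = 96.
96 equals 96, so the answer is Yes.

Yes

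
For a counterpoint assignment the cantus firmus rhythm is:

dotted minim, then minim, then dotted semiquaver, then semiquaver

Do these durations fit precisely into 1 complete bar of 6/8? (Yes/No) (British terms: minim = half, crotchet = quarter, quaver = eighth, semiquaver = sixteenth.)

One bar of 6/8 = 24 thirty-second notes.
Express everything in thirty-second notes: dotted minim = 24; minim = 16; dotted semiquaver = 3; semiquaver = 2.
Adding: 24 + 16 + 3 + 2 = 45.
45 exceeds 24, so the answer is No.

No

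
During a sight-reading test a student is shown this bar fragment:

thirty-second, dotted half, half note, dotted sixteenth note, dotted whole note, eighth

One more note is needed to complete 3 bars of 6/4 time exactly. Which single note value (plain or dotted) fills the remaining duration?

dotted whole note

3 bars of 6/4 = 144 thirty-second notes.
Each duration in thirty-second notes: thirty-second = 1; dotted half = 24; half note = 16; dotted sixteenth note = 3; dotted whole note = 48; eighth = 4.
Altogether 1 + 24 + 16 + 3 + 48 + 4 = 96.
Remaining: 144 − 96 = 48 thirty-second notes, which is a dotted whole note.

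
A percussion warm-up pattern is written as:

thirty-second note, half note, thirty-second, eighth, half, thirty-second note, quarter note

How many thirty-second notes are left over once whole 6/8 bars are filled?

23

One bar of 6/8 = 24 thirty-second notes.
Working in thirty-second notes: thirty-second note = 1; half note = 16; thirty-second = 1; eighth = 4; half = 16; thirty-second note = 1; quarter note = 8.
Adding: 1 + 16 + 1 + 4 + 16 + 1 + 8 = 47.
47 ÷ 24 = 1 complete bar with 23 thirty-second notes remaining.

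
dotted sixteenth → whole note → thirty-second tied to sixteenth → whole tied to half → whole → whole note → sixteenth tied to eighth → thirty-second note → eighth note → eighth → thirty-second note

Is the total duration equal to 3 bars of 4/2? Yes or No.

One bar of 4/2 = 64 thirty-second notes, so 3 bars = 192.
Express everything in thirty-second notes: dotted sixteenth = 3; whole note = 32; thirty-second tied to sixteenth (thirty-second + sixteenth) = 3; whole tied to half (whole + half) = 48; whole = 32; whole note = 32; sixteenth tied to eighth (sixteenth + eighth) = 6; thirty-second note = 1; eighth note = 4; eighth = 4; thirty-second note = 1.
Altogether 3 + 32 + 3 + 48 + 32 + 32 + 6 + 1 + 4 + 4 + 1 = 166.
166 falls short of 192, so the answer is No.

No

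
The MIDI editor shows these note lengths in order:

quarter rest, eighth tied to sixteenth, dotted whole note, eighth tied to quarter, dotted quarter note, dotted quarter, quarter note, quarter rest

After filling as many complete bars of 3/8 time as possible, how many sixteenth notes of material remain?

One bar of 3/8 = 6 sixteenth notes.
Convert each value to sixteenth notes: quarter rest = 4; eighth tied to sixteenth (eighth + sixteenth) = 3; dotted whole note = 24; eighth tied to quarter (eighth + quarter) = 6; dotted quarter note = 6; dotted quarter = 6; quarter note = 4; quarter rest = 4.
Adding: 4 + 3 + 24 + 6 + 6 + 6 + 4 + 4 = 57.
57 ÷ 6 = 9 complete bars with 3 sixteenth notes remaining.

3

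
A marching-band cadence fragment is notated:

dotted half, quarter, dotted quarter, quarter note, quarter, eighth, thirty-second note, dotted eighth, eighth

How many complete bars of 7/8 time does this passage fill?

2

One bar of 7/8 = 28 thirty-second notes.
Working in thirty-second notes: dotted half = 24; quarter = 8; dotted quarter = 12; quarter note = 8; quarter = 8; eighth = 4; thirty-second note = 1; dotted eighth = 6; eighth = 4.
Total: 24 + 8 + 12 + 8 + 8 + 4 + 1 + 6 + 4 = 75.
75 ÷ 28 = 2 complete bars with 19 left over.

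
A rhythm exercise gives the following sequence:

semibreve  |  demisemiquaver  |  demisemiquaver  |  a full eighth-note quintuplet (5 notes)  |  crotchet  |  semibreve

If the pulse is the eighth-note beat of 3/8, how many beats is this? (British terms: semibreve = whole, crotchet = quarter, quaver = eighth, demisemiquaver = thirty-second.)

22.5

One eighth-note beat = 4 thirty-second notes.
Working in thirty-second notes: semibreve = 32; demisemiquaver = 1; demisemiquaver = 1; a full eighth-note quintuplet (5 notes) (five quintuplet eighths span one half) = 16; crotchet = 8; semibreve = 32.
Total: 32 + 1 + 1 + 16 + 8 + 32 = 90.
90 ÷ 4 = 22.5 beats.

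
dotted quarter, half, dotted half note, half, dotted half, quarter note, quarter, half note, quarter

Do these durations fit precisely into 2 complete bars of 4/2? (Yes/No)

One bar of 4/2 = 16 eighth notes, so 2 bars = 32.
Each duration in eighth notes: dotted quarter = 3; half = 4; dotted half note = 6; half = 4; dotted half = 6; quarter note = 2; quarter = 2; half note = 4; quarter = 2.
Adding: 3 + 4 + 6 + 4 + 6 + 2 + 2 + 4 + 2 = 33.
33 exceeds 32, so the answer is No.

No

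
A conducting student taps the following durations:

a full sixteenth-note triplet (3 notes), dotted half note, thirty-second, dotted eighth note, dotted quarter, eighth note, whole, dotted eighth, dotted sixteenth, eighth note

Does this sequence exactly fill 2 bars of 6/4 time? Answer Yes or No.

One bar of 6/4 = 48 thirty-second notes, so 2 bars = 96.
Convert each value to thirty-second notes: a full sixteenth-note triplet (3 notes) (three triplet sixteenths span one eighth) = 4; dotted half note = 24; thirty-second = 1; dotted eighth note = 6; dotted quarter = 12; eighth note = 4; whole = 32; dotted eighth = 6; dotted sixteenth = 3; eighth note = 4.
Sum: 4 + 24 + 1 + 6 + 12 + 4 + 32 + 6 + 3 + 4 = 96.
96 equals 96, so the answer is Yes.

Yes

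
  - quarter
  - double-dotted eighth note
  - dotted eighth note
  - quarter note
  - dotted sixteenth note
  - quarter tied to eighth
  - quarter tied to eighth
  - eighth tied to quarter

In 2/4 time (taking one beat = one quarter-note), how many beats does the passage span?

8.5

One quarter-note beat = 8 thirty-second notes.
Working in thirty-second notes: quarter = 8; double-dotted eighth note = 7; dotted eighth note = 6; quarter note = 8; dotted sixteenth note = 3; quarter tied to eighth (quarter + eighth) = 12; quarter tied to eighth (quarter + eighth) = 12; eighth tied to quarter (eighth + quarter) = 12.
Adding: 8 + 7 + 6 + 8 + 3 + 12 + 12 + 12 = 68.
68 ÷ 8 = 8.5 beats.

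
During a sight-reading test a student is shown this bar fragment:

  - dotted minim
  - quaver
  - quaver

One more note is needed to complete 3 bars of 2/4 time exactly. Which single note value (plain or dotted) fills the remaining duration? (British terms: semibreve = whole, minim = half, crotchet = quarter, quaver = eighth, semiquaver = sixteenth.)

half note

3 bars of 2/4 = 12 eighth notes.
Express everything in eighth notes: dotted minim = 6; quaver = 1; quaver = 1.
Sum: 6 + 1 + 1 = 8.
Remaining: 12 − 8 = 4 eighth notes, which is a half note.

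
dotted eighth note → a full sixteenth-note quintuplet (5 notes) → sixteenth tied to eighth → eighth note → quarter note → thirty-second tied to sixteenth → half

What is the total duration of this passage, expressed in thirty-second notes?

51

Working in thirty-second notes: dotted eighth note = 6; a full sixteenth-note quintuplet (5 notes) (five quintuplet sixteenths span one quarter) = 8; sixteenth tied to eighth (sixteenth + eighth) = 6; eighth note = 4; quarter note = 8; thirty-second tied to sixteenth (thirty-second + sixteenth) = 3; half = 16.
Altogether 6 + 8 + 6 + 4 + 8 + 3 + 16 = 51 thirty-second notes.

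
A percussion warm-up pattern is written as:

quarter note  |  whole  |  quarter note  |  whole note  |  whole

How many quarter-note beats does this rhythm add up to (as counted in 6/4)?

14

One quarter-note beat = 2 eighth notes.
Working in eighth notes: quarter note = 2; whole = 8; quarter note = 2; whole note = 8; whole = 8.
Altogether 2 + 8 + 2 + 8 + 8 = 28.
28 ÷ 2 = 14 beats.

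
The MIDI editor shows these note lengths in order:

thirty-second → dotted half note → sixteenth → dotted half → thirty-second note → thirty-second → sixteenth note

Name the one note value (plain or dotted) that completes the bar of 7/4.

thirty-second note

The bar of 7/4 = 56 thirty-second notes.
Each duration in thirty-second notes: thirty-second = 1; dotted half note = 24; sixteenth = 2; dotted half = 24; thirty-second note = 1; thirty-second = 1; sixteenth note = 2.
Sum: 1 + 24 + 2 + 24 + 1 + 1 + 2 = 55.
Remaining: 56 − 55 = 1 thirty-second note, which is a thirty-second note.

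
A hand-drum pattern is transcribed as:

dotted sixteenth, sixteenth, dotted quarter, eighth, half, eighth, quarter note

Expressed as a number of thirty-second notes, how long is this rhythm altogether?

49

In thirty-second notes: dotted sixteenth = 3; sixteenth = 2; dotted quarter = 12; eighth = 4; half = 16; eighth = 4; quarter note = 8.
Total: 3 + 2 + 12 + 4 + 16 + 4 + 8 = 49 thirty-second notes.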